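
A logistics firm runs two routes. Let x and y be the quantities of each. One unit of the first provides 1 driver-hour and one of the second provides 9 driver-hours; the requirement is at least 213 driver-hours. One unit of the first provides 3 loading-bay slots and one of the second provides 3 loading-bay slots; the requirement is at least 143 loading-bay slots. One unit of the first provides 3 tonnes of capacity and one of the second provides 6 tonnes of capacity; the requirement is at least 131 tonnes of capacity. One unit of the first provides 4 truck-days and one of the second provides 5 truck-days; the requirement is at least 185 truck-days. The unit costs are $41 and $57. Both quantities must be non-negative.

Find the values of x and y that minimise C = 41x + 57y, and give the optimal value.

x = 27, y = 62/3, minimum C = 2285

Corner points and C = 41x + 57y:
  (0, 143/3) → C = 2717
  (213, 0) → C = 8733
  (27, 62/3) → C = 2285
The feasible region is unbounded (it extends along (0, 1), (1, 0)), but C strictly increases along every unbounded feasible direction, so there is no improving ray and the minimum is attained at a vertex.

The binding constraints are x + 9y = 213 and 3x + 3y = 143.
Solving simultaneously gives x = 27, y = 62/3.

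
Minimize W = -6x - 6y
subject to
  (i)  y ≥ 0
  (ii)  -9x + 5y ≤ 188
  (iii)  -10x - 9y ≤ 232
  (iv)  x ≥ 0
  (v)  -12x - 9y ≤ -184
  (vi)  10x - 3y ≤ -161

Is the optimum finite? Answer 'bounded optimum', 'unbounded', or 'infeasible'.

infeasible

The boundaries y = 0 and -12x - 9y = -184 meet at (46/3, 0), but that point violates 10x - 3y ≤ -161. Every candidate vertex is excluded by some other constraint, so the feasible region is empty.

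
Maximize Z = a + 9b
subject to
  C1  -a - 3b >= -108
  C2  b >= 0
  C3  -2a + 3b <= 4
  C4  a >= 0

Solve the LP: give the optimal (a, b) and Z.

a = 104/3, b = 220/9, maximum Z = 764/3

Feasible corners and Z = a + 9b:
  (108, 0) → Z = 108
  (104/3, 220/9) → Z = 764/3
  (0, 0) → Z = 0
  (0, 4/3) → Z = 12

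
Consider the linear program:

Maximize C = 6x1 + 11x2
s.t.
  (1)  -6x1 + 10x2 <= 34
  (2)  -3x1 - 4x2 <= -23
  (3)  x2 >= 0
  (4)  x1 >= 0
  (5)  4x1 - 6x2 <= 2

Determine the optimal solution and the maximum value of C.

x1 = 56, x2 = 37, maximum C = 743

Extreme points and C = 6x1 + 11x2:
  (47/27, 40/9) → C = 178/3
  (56, 37) → C = 743
  (73/17, 43/17) → C = 911/17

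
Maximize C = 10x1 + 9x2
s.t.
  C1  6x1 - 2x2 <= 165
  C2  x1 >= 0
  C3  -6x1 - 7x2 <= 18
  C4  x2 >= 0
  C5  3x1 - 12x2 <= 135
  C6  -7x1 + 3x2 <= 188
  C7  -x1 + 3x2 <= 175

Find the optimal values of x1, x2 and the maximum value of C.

x1 = 845/16, x2 = 1215/16, maximum C = 19385/16

Corner points and C = 10x1 + 9x2:
  (55/2, 0) → C = 275
  (845/16, 1215/16) → C = 19385/16
  (0, 0) → C = 0
  (0, 175/3) → C = 525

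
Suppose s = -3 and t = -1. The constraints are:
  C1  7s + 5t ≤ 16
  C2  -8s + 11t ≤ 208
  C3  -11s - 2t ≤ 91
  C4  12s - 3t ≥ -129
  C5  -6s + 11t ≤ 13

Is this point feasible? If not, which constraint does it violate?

feasible

C1: -26 ≤ 16 ✓
C2: 13 ≤ 208 ✓
C3: 35 ≤ 91 ✓
C4: -33 ≥ -129 ✓
C5: 7 ≤ 13 ✓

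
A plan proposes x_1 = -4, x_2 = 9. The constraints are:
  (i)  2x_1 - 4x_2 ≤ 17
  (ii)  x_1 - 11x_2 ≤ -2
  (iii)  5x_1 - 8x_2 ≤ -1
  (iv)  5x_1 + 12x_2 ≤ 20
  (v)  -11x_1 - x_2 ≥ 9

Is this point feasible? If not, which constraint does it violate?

not feasible — violates (iv)

Constraint (iv): 5x_1 + 12x_2 = 88, which is not ≤ 20. All other constraints are satisfied.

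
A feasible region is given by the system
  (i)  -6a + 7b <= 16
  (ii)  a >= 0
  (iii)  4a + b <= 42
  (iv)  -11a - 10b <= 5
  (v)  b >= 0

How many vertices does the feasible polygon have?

Intersecting each pair of boundary lines and keeping only the points that satisfy every inequality leaves:
  (0, 16/7)
  (139/17, 158/17)
  (0, 0)
  (21/2, 0)

4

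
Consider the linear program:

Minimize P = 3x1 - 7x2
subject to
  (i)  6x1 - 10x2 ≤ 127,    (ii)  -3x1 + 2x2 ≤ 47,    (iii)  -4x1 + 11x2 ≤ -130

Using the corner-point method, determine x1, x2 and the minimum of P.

Vertices and P = 3x1 - 7x2:
  (-362/9, -221/6) → P = 823/6
  (97/26, -136/13) → P = 2195/26
  (-777/25, -578/25) → P = 343/5

The binding constraints are -3x1 + 2x2 = 47 and -4x1 + 11x2 = -130.
Solving simultaneously gives x1 = -777/25, x2 = -578/25.

x1 = -777/25, x2 = -578/25, minimum P = 343/5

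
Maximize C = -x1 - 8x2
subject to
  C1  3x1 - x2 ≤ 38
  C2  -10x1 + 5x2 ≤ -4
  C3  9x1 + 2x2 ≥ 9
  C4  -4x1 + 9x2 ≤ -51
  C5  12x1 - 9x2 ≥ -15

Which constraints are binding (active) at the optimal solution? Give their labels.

C1 and C3

Feasible corners and C = -x1 - 8x2:
  (17/3, -21) → C = 487/3
  (291/23, -1/23) → C = -283/23
  (183/89, -423/89) → C = 3201/89

The maximum is at (17/3, -21). Substituting into each constraint, equality holds for C1 and C3; the remaining constraints have slack.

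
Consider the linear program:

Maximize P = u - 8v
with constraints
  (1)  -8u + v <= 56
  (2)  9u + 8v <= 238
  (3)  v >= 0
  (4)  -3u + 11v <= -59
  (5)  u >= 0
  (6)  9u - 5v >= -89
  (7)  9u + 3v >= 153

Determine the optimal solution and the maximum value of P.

Feasible corners and P = u - 8v:
  (238/9, 0) → P = 238/9
  (1030/41, 61/41) → P = 542/41
  (59/3, 0) → P = 59/3

The optimum lies where 9u + 8v = 238 and v = 0.
Solving simultaneously gives u = 238/9, v = 0.

u = 238/9, v = 0, maximum P = 238/9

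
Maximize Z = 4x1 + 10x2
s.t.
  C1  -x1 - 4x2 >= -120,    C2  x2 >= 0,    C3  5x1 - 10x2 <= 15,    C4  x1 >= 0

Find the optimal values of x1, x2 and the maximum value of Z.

x1 = 42, x2 = 39/2, maximum Z = 363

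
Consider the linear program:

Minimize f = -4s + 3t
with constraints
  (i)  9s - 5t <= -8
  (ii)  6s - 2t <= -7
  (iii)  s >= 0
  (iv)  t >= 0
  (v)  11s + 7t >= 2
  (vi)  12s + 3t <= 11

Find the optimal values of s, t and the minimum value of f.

Extreme points and f = -4s + 3t:
  (0, 7/2) → f = 21/2
  (1/42, 25/7) → f = 223/21
  (0, 11/3) → f = 11

The binding constraints are 6s - 2t = -7 and s = 0.
Solving simultaneously gives s = 0, t = 7/2.

s = 0, t = 7/2, minimum f = 21/2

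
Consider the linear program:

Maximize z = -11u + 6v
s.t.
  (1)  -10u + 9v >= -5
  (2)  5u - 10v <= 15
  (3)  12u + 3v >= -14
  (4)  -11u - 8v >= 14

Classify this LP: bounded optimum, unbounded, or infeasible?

bounded optimum

Extreme points and z = -11u + 6v:
  (-37/46, -100/69) → z = 7/46
  (-86/179, -195/179) → z = -224/179
  (-10/9, -2/9) → z = 98/9
The feasible region has finitely many vertices and no improving ray; the maximum is 98/9 at (-10/9, -2/9).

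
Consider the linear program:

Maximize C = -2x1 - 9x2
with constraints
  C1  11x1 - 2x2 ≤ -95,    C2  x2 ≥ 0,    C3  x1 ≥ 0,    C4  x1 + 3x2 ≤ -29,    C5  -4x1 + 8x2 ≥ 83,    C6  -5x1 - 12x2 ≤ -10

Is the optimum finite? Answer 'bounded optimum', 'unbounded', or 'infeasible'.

The boundaries 11x1 - 2x2 = -95 and x1 = 0 meet at (0, 95/2), but that point violates x1 + 3x2 ≤ -29. Every candidate vertex is excluded by some other constraint, so the feasible region is empty.

infeasible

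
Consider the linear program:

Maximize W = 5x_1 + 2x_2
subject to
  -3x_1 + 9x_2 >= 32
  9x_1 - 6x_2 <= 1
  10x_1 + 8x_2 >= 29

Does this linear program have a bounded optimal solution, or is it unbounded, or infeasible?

From the feasible point (67/21, 97/21), moving in the direction (6, 9) keeps every constraint satisfied while W increases without bound.

unbounded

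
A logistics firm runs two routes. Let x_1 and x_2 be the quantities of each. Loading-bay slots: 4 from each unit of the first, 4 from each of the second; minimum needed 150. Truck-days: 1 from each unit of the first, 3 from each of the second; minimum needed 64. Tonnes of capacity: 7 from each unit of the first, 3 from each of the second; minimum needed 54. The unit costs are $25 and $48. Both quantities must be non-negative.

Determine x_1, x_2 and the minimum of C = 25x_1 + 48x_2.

x_1 = 97/4, x_2 = 53/4, minimum C = 4969/4

The feasible region is unbounded (it extends along (0, 1), (1, 0)), but C strictly increases along every unbounded feasible direction, so there is no improving ray and the minimum is attained at a vertex.

The binding constraints are 4x_1 + 4x_2 = 150 and x_1 + 3x_2 = 64.
Solving simultaneously gives x_1 = 97/4, x_2 = 53/4.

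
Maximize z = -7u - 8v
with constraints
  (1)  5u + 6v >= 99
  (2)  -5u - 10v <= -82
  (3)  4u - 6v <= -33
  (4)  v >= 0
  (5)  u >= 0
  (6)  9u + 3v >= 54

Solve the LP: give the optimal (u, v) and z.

u = 9/13, v = 207/13, maximum z = -1719/13

Corner points and z = -7u - 8v:
  (22/3, 187/18) → z = -1210/9
  (9/13, 207/13) → z = -1719/13
  (0, 18) → z = -144
The feasible region is unbounded (it extends along (0, 1), (3, 2)), but z strictly decreases along every unbounded feasible direction, so there is no improving ray and the maximum is attained at a vertex.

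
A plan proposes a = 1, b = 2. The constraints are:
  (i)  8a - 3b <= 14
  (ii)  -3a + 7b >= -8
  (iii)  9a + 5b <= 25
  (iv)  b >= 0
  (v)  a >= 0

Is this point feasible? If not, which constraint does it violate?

(i): 2 ≤ 14 ✓
(ii): 11 ≥ -8 ✓
(iii): 19 ≤ 25 ✓
(iv): 2 ≥ 0 ✓
(v): 1 ≥ 0 ✓

feasible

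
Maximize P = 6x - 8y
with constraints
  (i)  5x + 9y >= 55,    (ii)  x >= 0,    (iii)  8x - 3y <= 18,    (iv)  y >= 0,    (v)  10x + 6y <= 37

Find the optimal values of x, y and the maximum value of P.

x = 1/20, y = 73/12, maximum P = -1451/30

Vertices and P = 6x - 8y:
  (0, 55/9) → P = -440/9
  (1/20, 73/12) → P = -1451/30
  (0, 37/6) → P = -148/3

The binding constraints are 5x + 9y = 55 and 10x + 6y = 37.
Solving simultaneously gives x = 1/20, y = 73/12.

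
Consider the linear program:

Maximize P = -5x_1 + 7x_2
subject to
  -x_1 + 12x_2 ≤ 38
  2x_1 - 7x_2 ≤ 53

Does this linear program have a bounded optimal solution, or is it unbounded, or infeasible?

From the feasible point (902/17, 129/17), moving in the direction (-12, -1) keeps every constraint satisfied while P increases without bound.

unbounded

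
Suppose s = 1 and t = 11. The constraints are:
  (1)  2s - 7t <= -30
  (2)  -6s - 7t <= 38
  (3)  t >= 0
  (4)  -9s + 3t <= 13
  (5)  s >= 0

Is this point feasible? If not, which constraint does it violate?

not feasible — violates (4)

Constraint (4): -9s + 3t = 24, which is not ≤ 13. All other constraints are satisfied.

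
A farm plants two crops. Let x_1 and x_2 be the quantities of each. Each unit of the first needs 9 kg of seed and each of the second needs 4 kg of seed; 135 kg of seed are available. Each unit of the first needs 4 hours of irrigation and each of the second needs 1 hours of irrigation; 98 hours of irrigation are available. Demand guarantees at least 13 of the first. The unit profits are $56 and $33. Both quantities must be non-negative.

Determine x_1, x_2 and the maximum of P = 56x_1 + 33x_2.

Corner points and P = 56x_1 + 33x_2:
  (15, 0) → P = 840
  (13, 0) → P = 728
  (13, 9/2) → P = 1753/2

x_1 = 13, x_2 = 9/2, maximum P = 1753/2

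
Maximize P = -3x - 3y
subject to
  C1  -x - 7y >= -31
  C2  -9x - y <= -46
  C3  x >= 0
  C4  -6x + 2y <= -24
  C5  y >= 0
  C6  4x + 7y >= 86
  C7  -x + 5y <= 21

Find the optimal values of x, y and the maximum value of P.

At the optimal vertex, -x - 7y = -31 and 4x + 7y = 86.
Solving simultaneously gives x = 55/3, y = 38/21.

x = 55/3, y = 38/21, maximum P = -423/7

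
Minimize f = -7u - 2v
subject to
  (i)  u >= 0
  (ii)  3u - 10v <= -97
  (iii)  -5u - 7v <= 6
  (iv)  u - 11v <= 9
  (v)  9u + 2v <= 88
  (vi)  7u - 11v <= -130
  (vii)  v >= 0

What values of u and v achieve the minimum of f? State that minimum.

Extreme points and f = -7u - 2v:
  (0, 44) → f = -88
  (0, 130/11) → f = -260/11
  (708/113, 1786/113) → f = -8528/113

The binding constraints are u = 0 and 9u + 2v = 88.
Solving simultaneously gives u = 0, v = 44.

u = 0, v = 44, minimum f = -88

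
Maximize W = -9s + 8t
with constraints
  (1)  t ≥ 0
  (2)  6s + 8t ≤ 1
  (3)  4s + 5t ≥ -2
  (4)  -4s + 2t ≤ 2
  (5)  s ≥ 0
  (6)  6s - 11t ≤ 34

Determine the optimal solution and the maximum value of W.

Extreme points and W = -9s + 8t:
  (1/6, 0) → W = -3/2
  (0, 0) → W = 0
  (0, 1/8) → W = 1

The optimum lies where 6s + 8t = 1 and s = 0.
Solving simultaneously gives s = 0, t = 1/8.

s = 0, t = 1/8, maximum W = 1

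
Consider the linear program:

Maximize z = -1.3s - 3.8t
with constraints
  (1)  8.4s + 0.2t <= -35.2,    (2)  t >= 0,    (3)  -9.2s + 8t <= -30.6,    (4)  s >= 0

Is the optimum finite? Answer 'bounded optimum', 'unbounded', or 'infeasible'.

The boundaries 8.4s + 0.2t = -35.2 and s = 0 meet at (0, -176), but that point violates t ≥ 0. Every candidate vertex is excluded by some other constraint, so the feasible region is empty.

infeasible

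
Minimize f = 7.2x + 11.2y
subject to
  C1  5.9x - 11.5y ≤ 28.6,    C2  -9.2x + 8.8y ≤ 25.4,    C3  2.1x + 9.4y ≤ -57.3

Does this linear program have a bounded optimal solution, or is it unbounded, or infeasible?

bounded optimum

Extreme points and f = 7.2x + 11.2y:
  (-9063/898, -6883/898) → f = -355858/2245
  (-39011/7961, -39813/7961) → f = -3633924/39805
  (-18575/2624, -23691/5248) → f = -83253/820
The feasible region has finitely many vertices and no improving ray; the minimum is -355858/2245 at (-9063/898, -6883/898).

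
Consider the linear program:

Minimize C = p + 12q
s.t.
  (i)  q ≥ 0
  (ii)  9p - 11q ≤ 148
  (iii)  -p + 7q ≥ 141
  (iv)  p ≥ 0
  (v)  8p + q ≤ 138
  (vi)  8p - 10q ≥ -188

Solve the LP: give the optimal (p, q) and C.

p = 47/23, q = 470/23, minimum C = 5687/23

Corner points and C = p + 12q:
  (275/19, 422/19) → C = 281
  (47/23, 470/23) → C = 5687/23
  (149/11, 326/11) → C = 4061/11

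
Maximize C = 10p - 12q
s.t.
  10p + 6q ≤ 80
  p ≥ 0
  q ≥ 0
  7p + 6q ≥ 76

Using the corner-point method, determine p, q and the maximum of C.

p = 4/3, q = 100/9, maximum C = -120

Vertices and C = 10p - 12q:
  (0, 40/3) → C = -160
  (4/3, 100/9) → C = -120
  (0, 38/3) → C = -152

The binding constraints are 10p + 6q = 80 and 7p + 6q = 76.
Solving simultaneously gives p = 4/3, q = 100/9.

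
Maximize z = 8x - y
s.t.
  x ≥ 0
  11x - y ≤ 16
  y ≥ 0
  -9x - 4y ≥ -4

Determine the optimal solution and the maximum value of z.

At the optimal vertex, y = 0 and -9x - 4y = -4.
Solving simultaneously gives x = 4/9, y = 0.

x = 4/9, y = 0, maximum z = 32/9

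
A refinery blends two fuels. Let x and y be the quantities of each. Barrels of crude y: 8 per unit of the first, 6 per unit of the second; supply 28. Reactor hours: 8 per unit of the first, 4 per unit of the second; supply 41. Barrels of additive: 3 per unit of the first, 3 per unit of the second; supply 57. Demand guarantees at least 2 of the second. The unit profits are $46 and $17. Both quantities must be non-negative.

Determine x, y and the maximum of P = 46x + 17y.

Feasible corners and P = 46x + 17y:
  (0, 14/3) → P = 238/3
  (0, 2) → P = 34
  (2, 2) → P = 126

x = 2, y = 2, maximum P = 126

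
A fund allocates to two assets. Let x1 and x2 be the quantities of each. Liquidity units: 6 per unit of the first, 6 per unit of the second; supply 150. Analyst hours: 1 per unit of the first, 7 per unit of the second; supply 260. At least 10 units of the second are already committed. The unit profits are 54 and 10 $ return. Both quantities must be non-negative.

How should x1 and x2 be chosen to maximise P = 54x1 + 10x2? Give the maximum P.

Corner points and P = 54x1 + 10x2:
  (0, 25) → P = 250
  (0, 10) → P = 100
  (15, 10) → P = 910

x1 = 15, x2 = 10, maximum P = 910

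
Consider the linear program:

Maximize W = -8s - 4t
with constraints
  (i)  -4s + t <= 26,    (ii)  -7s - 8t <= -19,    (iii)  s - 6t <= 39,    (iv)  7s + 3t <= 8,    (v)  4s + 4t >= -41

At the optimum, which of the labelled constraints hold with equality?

(i) and (ii)

Extreme points and W = -8s - 4t:
  (-63/13, 86/13) → W = 160/13
  (-70/19, 214/19) → W = -296/19
  (1/5, 11/5) → W = -52/5

The maximum is at (-63/13, 86/13). Substituting into each constraint, equality holds for (i) and (ii); the remaining constraints have slack.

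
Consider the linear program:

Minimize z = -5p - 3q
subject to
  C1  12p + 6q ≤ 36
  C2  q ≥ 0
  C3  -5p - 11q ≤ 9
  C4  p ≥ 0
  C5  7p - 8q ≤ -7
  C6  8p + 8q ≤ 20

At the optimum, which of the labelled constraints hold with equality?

C5 and C6

Corner points and z = -5p - 3q:
  (0, 7/8) → z = -21/8
  (0, 5/2) → z = -15/2
  (13/15, 49/30) → z = -277/30

The minimum is at (13/15, 49/30). Substituting into each constraint, equality holds for C5 and C6; the remaining constraints have slack.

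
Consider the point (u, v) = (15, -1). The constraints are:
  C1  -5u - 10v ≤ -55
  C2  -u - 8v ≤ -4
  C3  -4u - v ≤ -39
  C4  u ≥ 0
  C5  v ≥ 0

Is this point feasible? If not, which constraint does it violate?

not feasible — violates C5

Constraint C5: v = -1, which is not ≥ 0. All other constraints are satisfied.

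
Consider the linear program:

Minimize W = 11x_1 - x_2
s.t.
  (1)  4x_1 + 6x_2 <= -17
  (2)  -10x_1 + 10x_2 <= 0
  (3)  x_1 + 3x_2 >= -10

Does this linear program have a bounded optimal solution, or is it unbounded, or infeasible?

bounded optimum

Corner points and W = 11x_1 - x_2:
  (-17/10, -17/10) → W = -17
  (3/2, -23/6) → W = 61/3
  (-5/2, -5/2) → W = -25
The feasible region has finitely many vertices and no improving ray; the minimum is -25 at (-5/2, -5/2).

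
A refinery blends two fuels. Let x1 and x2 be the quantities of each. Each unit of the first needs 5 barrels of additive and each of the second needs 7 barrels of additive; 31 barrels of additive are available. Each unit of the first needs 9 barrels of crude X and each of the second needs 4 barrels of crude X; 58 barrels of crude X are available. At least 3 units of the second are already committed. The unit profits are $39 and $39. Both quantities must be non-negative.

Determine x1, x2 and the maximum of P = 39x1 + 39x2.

Extreme points and P = 39x1 + 39x2:
  (0, 31/7) → P = 1209/7
  (0, 3) → P = 117
  (2, 3) → P = 195

The optimum lies where 5x1 + 7x2 = 31 and x2 = 3.
Solving simultaneously gives x1 = 2, x2 = 3.

x1 = 2, x2 = 3, maximum P = 195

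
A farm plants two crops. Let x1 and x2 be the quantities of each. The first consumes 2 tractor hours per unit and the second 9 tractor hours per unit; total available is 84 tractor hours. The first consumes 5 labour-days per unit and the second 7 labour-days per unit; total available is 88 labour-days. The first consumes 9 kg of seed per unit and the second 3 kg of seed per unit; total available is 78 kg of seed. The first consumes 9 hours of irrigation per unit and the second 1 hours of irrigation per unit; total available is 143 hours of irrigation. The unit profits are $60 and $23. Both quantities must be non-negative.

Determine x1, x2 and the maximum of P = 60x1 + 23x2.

x1 = 6, x2 = 8, maximum P = 544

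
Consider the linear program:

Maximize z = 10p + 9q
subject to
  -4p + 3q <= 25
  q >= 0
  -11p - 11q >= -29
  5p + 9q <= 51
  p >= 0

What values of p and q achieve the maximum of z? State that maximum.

Corner points and z = 10p + 9q:
  (29/11, 0) → z = 290/11
  (0, 0) → z = 0
  (0, 29/11) → z = 261/11

The optimum lies where q = 0 and -11p - 11q = -29.
Solving simultaneously gives p = 29/11, q = 0.

p = 29/11, q = 0, maximum z = 290/11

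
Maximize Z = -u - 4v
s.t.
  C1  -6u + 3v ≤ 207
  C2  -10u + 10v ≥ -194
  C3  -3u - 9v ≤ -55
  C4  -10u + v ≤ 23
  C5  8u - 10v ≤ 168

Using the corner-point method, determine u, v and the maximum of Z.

The feasible region is unbounded (it extends along (1, 1), (1, 2)), but Z strictly decreases along every unbounded feasible direction, so there is no improving ray and the maximum is attained at a vertex.

At the optimal vertex, -10u + 10v = -194 and -3u - 9v = -55.
Solving simultaneously gives u = 287/15, v = -4/15.

u = 287/15, v = -4/15, maximum Z = -271/15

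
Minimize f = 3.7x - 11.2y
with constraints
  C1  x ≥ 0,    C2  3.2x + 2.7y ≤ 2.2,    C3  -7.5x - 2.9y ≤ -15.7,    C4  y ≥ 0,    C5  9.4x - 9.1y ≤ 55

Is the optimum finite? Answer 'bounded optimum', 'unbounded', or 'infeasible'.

infeasible

The boundaries x = 0 and 3.2x + 2.7y = 2.2 meet at (0, 22/27), but that point violates -7.5x - 2.9y ≤ -15.7. Every candidate vertex is excluded by some other constraint, so the feasible region is empty.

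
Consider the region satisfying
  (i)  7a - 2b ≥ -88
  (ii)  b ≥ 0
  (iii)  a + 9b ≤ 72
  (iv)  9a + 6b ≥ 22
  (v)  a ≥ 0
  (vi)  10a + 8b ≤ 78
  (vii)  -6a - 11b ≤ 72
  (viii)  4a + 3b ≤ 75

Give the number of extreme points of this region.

Of the 28 pairwise boundary intersections, those satisfying every inequality are:
  (22/9, 0)
  (39/5, 0)
  (0, 8)
  (63/41, 321/41)
  (0, 11/3)

5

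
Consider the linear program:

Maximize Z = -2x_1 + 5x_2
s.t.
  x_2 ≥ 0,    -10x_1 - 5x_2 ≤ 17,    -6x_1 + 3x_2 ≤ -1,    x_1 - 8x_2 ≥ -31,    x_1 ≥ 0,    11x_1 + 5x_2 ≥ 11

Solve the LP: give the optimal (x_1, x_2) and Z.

x_1 = 101/45, x_2 = 187/45, maximum Z = 733/45

Feasible corners and Z = -2x_1 + 5x_2:
  (1, 0) → Z = -2
  (101/45, 187/45) → Z = 733/45
  (38/63, 55/63) → Z = 199/63
The feasible region is unbounded (it extends along (8, 1), (1, 0)), but Z strictly decreases along every unbounded feasible direction, so there is no improving ray and the maximum is attained at a vertex.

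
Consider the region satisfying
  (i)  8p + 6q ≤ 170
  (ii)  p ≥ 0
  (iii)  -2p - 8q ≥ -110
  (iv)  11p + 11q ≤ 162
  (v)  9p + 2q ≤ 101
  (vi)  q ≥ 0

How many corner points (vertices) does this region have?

5

Intersecting each pair of boundary lines and keeping only the points that satisfy every inequality leaves:
  (0, 55/4)
  (0, 0)
  (43/33, 443/33)
  (787/77, 347/77)
  (101/9, 0)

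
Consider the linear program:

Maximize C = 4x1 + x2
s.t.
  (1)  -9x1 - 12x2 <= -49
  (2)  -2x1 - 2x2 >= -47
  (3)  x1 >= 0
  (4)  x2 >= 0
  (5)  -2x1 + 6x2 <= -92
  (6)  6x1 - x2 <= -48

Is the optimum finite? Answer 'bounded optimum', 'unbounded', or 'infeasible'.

The boundaries -2x1 + 6x2 = -92 and 6x1 - x2 = -48 meet at (-190/17, -324/17), but that point violates -9x1 - 12x2 ≤ -49. Every candidate vertex is excluded by some other constraint, so the feasible region is empty.

infeasible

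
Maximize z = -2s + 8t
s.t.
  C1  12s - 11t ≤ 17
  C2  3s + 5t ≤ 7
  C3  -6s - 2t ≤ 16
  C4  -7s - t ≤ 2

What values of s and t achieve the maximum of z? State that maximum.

s = -17/32, t = 55/32, maximum z = 237/16

Vertices and z = -2s + 8t:
  (54/31, 11/31) → z = -20/31
  (-5/89, -143/89) → z = -1134/89
  (-17/32, 55/32) → z = 237/16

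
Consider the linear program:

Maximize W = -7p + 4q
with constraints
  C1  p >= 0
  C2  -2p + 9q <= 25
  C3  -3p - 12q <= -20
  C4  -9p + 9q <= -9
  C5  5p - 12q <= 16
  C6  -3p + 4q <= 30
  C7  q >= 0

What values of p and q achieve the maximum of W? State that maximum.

p = 32/15, q = 17/15, maximum W = -52/5

Feasible corners and W = -7p + 4q:
  (34/7, 27/7) → W = -130/7
  (148/7, 157/21) → W = -2480/21
  (32/15, 17/15) → W = -52/5
  (9/2, 13/24) → W = -88/3

The binding constraints are -3p - 12q = -20 and -9p + 9q = -9.
Solving simultaneously gives p = 32/15, q = 17/15.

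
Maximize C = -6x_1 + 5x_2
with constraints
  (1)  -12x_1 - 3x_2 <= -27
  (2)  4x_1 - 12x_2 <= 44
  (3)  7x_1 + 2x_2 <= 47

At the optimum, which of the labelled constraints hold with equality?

(1) and (3)

Feasible corners and C = -6x_1 + 5x_2:
  (38/13, -35/13) → C = -31
  (-29, 125) → C = 799
  (163/23, -30/23) → C = -1128/23

The maximum is at (-29, 125). Substituting into each constraint, equality holds for (1) and (3); the remaining constraints have slack.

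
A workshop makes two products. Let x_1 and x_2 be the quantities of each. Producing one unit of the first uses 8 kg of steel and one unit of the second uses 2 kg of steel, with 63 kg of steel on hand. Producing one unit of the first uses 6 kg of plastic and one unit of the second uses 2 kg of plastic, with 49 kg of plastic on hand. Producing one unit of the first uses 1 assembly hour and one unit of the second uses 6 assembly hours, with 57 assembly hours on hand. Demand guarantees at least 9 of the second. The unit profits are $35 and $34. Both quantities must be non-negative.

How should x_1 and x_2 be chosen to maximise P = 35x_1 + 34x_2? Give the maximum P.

Corner points and P = 35x_1 + 34x_2:
  (0, 19/2) → P = 323
  (0, 9) → P = 306
  (3, 9) → P = 411

x_1 = 3, x_2 = 9, maximum P = 411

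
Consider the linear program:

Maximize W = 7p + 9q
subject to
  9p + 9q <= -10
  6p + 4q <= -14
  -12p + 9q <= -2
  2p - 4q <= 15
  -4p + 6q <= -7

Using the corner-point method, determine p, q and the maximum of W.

Vertices and W = 7p + 9q:
  (1/8, -59/16) → W = -517/16
  (-14/13, -49/26) → W = -49/2
  (-127/30, -88/15) → W = -2473/30
  (-17/12, -19/9) → W = -347/12

p = -14/13, q = -49/26, maximum W = -49/2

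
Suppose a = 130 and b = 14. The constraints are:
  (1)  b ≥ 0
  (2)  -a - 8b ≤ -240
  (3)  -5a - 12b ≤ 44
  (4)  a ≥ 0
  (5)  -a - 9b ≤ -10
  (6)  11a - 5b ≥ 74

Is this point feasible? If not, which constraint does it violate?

(1): 14 ≥ 0 ✓
(2): -242 ≤ -240 ✓
(3): -818 ≤ 44 ✓
(4): 130 ≥ 0 ✓
(5): -256 ≤ -10 ✓
(6): 1360 ≥ 74 ✓

feasible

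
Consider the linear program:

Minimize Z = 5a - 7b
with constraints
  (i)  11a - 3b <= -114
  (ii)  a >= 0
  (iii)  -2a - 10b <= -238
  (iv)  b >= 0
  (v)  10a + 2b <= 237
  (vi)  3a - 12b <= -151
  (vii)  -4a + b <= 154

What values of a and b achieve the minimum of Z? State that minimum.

Corner points and Z = 5a - 7b:
  (0, 38) → Z = -266
  (483/52, 3747/52) → Z = -11907/26
  (0, 237/2) → Z = -1659/2

At the optimal vertex, a = 0 and 10a + 2b = 237.
Solving simultaneously gives a = 0, b = 237/2.

a = 0, b = 237/2, minimum Z = -1659/2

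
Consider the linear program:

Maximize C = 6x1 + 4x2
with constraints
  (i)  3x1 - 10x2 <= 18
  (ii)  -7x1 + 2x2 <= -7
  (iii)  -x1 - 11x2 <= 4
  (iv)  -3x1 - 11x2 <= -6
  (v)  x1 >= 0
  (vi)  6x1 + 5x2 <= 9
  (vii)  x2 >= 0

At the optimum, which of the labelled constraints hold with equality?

(iv) and (vi)

Extreme points and C = 6x1 + 4x2:
  (89/83, 21/83) → C = 618/83
  (53/47, 21/47) → C = 402/47
  (23/17, 3/17) → C = 150/17

The maximum is at (23/17, 3/17). Substituting into each constraint, equality holds for (iv) and (vi); the remaining constraints have slack.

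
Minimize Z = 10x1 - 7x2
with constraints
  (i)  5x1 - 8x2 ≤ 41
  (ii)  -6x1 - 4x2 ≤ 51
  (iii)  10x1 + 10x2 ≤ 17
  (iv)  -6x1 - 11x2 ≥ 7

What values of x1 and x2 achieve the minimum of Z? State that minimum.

x1 = -533/42, x2 = 44/7, minimum Z = -3589/21

Feasible corners and Z = 10x1 - 7x2:
  (-61/17, -501/68) → Z = 1067/68
  (395/103, -281/103) → Z = 5917/103
  (-533/42, 44/7) → Z = -3589/21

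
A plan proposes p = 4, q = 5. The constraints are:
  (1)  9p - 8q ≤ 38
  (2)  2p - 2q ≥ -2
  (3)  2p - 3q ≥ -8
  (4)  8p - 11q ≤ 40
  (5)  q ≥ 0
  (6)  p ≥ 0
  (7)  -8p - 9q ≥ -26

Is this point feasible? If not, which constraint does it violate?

Constraint (7): -8p - 9q = -77, which is not ≥ -26. All other constraints are satisfied.

not feasible — violates (7)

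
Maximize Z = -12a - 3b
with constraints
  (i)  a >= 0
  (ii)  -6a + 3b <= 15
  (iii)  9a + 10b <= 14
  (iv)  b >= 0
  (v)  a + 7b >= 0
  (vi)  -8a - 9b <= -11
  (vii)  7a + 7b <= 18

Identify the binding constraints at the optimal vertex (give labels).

(i) and (vi)

Corner points and Z = -12a - 3b:
  (0, 7/5) → Z = -21/5
  (0, 11/9) → Z = -11/3
  (14/9, 0) → Z = -56/3
  (11/8, 0) → Z = -33/2

The maximum is at (0, 11/9). Substituting into each constraint, equality holds for (i) and (vi); the remaining constraints have slack.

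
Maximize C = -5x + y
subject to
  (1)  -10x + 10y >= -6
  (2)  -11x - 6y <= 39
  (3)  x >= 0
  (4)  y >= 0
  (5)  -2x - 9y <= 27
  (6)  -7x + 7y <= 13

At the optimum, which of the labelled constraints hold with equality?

(3) and (6)

Vertices and C = -5x + y:
  (3/5, 0) → C = -3
  (0, 0) → C = 0
  (0, 13/7) → C = 13/7
The feasible region is unbounded (it extends along (1, 1)), but C strictly decreases along every unbounded feasible direction, so there is no improving ray and the maximum is attained at a vertex.

The maximum is at (0, 13/7). Substituting into each constraint, equality holds for (3) and (6); the remaining constraints have slack.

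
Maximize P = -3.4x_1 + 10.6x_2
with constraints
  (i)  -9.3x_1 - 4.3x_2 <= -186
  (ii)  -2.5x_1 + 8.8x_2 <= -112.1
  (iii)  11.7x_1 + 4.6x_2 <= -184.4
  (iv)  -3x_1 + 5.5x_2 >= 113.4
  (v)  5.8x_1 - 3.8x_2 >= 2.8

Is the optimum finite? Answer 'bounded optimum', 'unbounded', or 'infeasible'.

infeasible

The boundaries -3x_1 + 5.5x_2 = 113.4 and 5.8x_1 - 3.8x_2 = 2.8 meet at (22316/1025, 33306/1025), but that point violates -2.5x_1 + 8.8x_2 ≤ -112.1. Every candidate vertex is excluded by some other constraint, so the feasible region is empty.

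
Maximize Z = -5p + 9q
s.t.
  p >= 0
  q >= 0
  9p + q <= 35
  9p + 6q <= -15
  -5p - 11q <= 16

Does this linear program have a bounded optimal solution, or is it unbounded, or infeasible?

The boundaries p = 0 and q = 0 meet at (0, 0), but that point violates 9p + 6q ≤ -15. Every candidate vertex is excluded by some other constraint, so the feasible region is empty.

infeasible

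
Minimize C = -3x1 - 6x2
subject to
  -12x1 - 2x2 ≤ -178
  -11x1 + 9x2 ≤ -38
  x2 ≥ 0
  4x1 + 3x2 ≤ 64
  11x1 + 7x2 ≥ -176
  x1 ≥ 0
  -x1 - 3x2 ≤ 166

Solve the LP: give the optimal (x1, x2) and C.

Vertices and C = -3x1 - 6x2:
  (89/6, 0) → C = -89/2
  (29/2, 2) → C = -111/2
  (16, 0) → C = -48

x1 = 29/2, x2 = 2, minimum C = -111/2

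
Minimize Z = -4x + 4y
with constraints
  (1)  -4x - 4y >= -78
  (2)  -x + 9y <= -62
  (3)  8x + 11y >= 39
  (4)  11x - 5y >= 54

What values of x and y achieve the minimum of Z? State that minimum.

x = 117/2, y = -39, minimum Z = -390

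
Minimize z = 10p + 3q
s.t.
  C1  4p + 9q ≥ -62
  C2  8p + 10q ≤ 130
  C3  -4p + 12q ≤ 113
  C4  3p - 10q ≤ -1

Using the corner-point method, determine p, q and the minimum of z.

Feasible corners and z = 10p + 3q:
  (-587/28, 17/7) → z = -2833/14
  (-629/67, -182/67) → z = -6836/67
  (215/68, 178/17) → z = 2143/34
  (129/11, 199/55) → z = 7047/55

p = -587/28, q = 17/7, minimum z = -2833/14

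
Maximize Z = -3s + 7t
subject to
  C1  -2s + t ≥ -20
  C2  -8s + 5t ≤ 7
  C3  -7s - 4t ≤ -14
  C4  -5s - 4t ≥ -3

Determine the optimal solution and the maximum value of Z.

Corner points and Z = -3s + 7t:
  (94/15, -112/15) → Z = -1066/15
  (83/13, -94/13) → Z = -907/13
  (11/2, -49/8) → Z = -475/8

The optimum lies where -7s - 4t = -14 and -5s - 4t = -3.
Solving simultaneously gives s = 11/2, t = -49/8.

s = 11/2, t = -49/8, maximum Z = -475/8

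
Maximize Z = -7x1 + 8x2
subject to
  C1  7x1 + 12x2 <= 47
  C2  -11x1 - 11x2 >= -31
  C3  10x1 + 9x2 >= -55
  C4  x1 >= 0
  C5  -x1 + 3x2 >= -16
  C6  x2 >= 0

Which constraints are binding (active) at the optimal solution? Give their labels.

C2 and C4

Vertices and Z = -7x1 + 8x2:
  (0, 31/11) → Z = 248/11
  (31/11, 0) → Z = -217/11
  (0, 0) → Z = 0

The maximum is at (0, 31/11). Substituting into each constraint, equality holds for C2 and C4; the remaining constraints have slack.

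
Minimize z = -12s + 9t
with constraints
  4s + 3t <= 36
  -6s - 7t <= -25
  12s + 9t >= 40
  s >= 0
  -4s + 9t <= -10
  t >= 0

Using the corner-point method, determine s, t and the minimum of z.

s = 9, t = 0, minimum z = -108

Extreme points and z = -12s + 9t:
  (59/8, 13/6) → z = -69
  (9, 0) → z = -108
  (295/82, 20/41) → z = -1590/41
  (25/6, 0) → z = -50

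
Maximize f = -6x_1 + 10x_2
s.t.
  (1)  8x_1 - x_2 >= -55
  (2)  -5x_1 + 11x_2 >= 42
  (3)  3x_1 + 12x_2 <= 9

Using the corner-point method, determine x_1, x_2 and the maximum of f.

x_1 = -217/33, x_2 = 79/33, maximum f = 2092/33

Vertices and f = -6x_1 + 10x_2:
  (-563/83, 61/83) → f = 3988/83
  (-217/33, 79/33) → f = 2092/33
  (-135/31, 57/31) → f = 1380/31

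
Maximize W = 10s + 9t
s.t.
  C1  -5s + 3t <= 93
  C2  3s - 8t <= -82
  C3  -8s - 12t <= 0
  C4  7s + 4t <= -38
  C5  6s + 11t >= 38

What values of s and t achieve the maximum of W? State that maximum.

Corner points and W = 10s + 9t:
  (-486/41, 461/41) → W = -711/41
  (-909/73, 748/73) → W = -2358/73
  (-570/53, 494/53) → W = -1254/53

The optimum lies where -5s + 3t = 93 and 7s + 4t = -38.
Solving simultaneously gives s = -486/41, t = 461/41.

s = -486/41, t = 461/41, maximum W = -711/41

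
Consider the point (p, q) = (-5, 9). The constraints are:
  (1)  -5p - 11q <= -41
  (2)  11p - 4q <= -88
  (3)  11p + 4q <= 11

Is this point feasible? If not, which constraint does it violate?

(1): -74 ≤ -41 ✓
(2): -91 ≤ -88 ✓
(3): -19 ≤ 11 ✓

feasible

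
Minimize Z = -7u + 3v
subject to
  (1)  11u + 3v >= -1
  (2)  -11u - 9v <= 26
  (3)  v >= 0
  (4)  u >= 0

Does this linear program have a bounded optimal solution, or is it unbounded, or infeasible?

From the feasible point (0, 0), moving in the direction (1, 0) keeps every constraint satisfied while Z decreases without bound.

unbounded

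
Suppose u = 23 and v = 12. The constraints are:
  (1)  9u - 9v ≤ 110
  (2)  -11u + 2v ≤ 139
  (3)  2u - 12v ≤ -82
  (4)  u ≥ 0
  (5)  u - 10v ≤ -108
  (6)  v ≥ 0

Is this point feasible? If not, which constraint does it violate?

Constraint (5): u - 10v = -97, which is not ≤ -108. All other constraints are satisfied.

not feasible — violates (5)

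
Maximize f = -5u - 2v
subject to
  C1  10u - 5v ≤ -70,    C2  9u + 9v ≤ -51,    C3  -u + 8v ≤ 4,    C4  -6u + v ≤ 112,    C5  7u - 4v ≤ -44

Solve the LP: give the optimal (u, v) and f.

Vertices and f = -5u - 2v:
  (-36/5, -2/5) → f = 184/5
  (-12, -10) → f = 80
  (-892/47, -88/47) → f = 4636/47
  (-404/17, -520/17) → f = 180

u = -404/17, v = -520/17, maximum f = 180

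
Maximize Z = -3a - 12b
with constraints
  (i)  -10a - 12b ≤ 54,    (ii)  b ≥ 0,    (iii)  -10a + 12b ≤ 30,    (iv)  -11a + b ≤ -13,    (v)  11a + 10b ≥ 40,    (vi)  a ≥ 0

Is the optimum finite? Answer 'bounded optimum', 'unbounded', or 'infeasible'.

Extreme points and Z = -3a - 12b:
  (40/11, 0) → Z = -120/11
  (93/61, 230/61) → Z = -3039/61
  (170/121, 27/11) → Z = -4074/121
The feasible region has finitely many vertices and no improving ray; the maximum is -120/11 at (40/11, 0).

bounded optimum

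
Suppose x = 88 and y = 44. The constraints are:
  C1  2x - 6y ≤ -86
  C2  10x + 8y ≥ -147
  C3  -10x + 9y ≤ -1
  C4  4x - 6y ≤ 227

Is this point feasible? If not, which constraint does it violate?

C1: -88 ≤ -86 ✓
C2: 1232 ≥ -147 ✓
C3: -484 ≤ -1 ✓
C4: 88 ≤ 227 ✓

feasible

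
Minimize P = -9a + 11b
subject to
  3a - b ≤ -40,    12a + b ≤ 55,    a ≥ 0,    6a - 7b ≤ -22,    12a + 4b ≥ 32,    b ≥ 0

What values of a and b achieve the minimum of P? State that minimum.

a = 0, b = 40, minimum P = 440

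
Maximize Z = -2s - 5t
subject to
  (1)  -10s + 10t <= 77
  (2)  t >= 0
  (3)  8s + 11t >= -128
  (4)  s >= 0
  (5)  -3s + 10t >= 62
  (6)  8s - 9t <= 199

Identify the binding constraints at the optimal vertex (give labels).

Vertices and Z = -2s - 5t:
  (0, 77/10) → Z = -77/2
  (0, 31/5) → Z = -31
  (2548/53, 1093/53) → Z = -10561/53
The feasible region is unbounded (it extends along (1, 1), (9, 8)), but Z strictly decreases along every unbounded feasible direction, so there is no improving ray and the maximum is attained at a vertex.

The maximum is at (0, 31/5). Substituting into each constraint, equality holds for (4) and (5); the remaining constraints have slack.

(4) and (5)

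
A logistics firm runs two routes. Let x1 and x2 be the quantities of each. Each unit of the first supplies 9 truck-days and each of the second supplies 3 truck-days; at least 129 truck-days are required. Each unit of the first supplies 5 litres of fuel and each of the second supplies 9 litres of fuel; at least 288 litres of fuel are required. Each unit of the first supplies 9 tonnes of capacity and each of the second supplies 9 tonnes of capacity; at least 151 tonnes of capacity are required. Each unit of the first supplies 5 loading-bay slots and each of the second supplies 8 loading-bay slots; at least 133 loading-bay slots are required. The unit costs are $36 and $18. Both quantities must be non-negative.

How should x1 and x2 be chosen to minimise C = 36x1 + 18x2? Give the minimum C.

The feasible region is unbounded (it extends along (0, 1), (1, 0)), but C strictly increases along every unbounded feasible direction, so there is no improving ray and the minimum is attained at a vertex.

At the optimal vertex, 9x1 + 3x2 = 129 and 5x1 + 9x2 = 288.
Solving simultaneously gives x1 = 9/2, x2 = 59/2.

x1 = 9/2, x2 = 59/2, minimum C = 693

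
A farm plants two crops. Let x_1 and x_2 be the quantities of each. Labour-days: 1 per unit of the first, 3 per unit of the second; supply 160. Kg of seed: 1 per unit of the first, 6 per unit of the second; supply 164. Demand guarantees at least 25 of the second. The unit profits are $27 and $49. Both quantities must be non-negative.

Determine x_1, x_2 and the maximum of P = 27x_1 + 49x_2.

x_1 = 14, x_2 = 25, maximum P = 1603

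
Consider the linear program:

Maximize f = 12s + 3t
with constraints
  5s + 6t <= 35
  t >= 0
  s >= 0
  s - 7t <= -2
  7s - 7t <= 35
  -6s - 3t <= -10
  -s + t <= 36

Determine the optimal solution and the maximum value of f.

At the optimal vertex, 5s + 6t = 35 and s - 7t = -2.
Solving simultaneously gives s = 233/41, t = 45/41.

s = 233/41, t = 45/41, maximum f = 2931/41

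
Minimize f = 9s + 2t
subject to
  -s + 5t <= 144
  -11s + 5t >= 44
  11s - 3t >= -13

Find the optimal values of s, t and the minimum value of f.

s = 67/22, t = 31/2, minimum f = 1285/22

Extreme points and f = 9s + 2t:
  (10, 154/5) → f = 758/5
  (367/52, 1571/52) → f = 6445/52
  (67/22, 31/2) → f = 1285/22

At the optimal vertex, -11s + 5t = 44 and 11s - 3t = -13.
Solving simultaneously gives s = 67/22, t = 31/2.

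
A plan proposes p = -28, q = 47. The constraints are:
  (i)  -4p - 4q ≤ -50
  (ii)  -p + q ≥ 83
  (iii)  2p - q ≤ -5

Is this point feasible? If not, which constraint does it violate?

Constraint (ii): -p + q = 75, which is not ≥ 83. All other constraints are satisfied.

not feasible — violates (ii)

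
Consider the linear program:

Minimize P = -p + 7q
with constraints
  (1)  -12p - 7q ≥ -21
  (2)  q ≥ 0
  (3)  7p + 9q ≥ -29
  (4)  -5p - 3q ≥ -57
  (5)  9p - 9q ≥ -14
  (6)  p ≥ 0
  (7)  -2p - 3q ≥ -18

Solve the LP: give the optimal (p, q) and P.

Corner points and P = -p + 7q:
  (7/4, 0) → P = -7/4
  (91/171, 119/57) → P = 2408/171
  (0, 0) → P = 0
  (0, 14/9) → P = 98/9

p = 7/4, q = 0, minimum P = -7/4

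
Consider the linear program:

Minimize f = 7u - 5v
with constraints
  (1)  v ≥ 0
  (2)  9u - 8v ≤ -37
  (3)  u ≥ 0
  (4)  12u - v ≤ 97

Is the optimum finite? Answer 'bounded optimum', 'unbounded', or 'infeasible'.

unbounded

From the feasible point (0, 37/8), moving in the direction (0, 1) keeps every constraint satisfied while f decreases without bound.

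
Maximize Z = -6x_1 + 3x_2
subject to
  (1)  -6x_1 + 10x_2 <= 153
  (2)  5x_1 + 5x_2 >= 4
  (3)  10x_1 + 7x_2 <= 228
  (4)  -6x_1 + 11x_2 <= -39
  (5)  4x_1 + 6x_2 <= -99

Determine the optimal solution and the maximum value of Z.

Vertices and Z = -6x_1 + 3x_2:
  (1112/15, -220/3) → Z = -3324/5
  (519/10, -511/10) → Z = -4647/10
  (2061/32, -951/16) → Z = -2259/4

The optimum lies where 5x_1 + 5x_2 = 4 and 4x_1 + 6x_2 = -99.
Solving simultaneously gives x_1 = 519/10, x_2 = -511/10.

x_1 = 519/10, x_2 = -511/10, maximum Z = -4647/10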